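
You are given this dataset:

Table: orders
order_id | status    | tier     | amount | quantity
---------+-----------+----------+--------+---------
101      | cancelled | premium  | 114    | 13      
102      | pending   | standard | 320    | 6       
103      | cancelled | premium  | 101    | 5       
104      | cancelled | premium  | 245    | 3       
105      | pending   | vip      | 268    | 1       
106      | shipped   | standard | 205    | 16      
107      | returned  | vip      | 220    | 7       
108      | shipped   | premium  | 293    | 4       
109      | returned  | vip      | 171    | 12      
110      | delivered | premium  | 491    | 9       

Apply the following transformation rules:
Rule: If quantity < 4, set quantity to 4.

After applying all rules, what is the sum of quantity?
80

Step 1: 2 records have quantity < 4
Step 2: These records originally summed to 4
Step 3: After setting to minimum: 2 × 4 = 8
Step 4: Unaffected records sum: 72
Step 5: Final sum = 8 + 72 = 80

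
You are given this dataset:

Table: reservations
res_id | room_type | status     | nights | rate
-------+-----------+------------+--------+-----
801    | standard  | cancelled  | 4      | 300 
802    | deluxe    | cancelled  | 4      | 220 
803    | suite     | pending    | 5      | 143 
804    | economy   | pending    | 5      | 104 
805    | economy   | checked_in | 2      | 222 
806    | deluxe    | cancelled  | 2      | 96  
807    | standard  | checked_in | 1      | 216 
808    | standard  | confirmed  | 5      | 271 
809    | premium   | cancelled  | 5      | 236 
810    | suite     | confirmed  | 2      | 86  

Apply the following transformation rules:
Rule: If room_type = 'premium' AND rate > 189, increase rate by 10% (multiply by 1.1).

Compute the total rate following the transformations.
1917.6

Step 1: Find records where room_type = 'premium' AND rate > 189
Step 2: 1 records match, summing to 236
Step 3: After multiplier: 236 × 1.1 = 259.6
Step 4: Unaffected records sum: 1658
Step 5: Final sum = 259.6 + 1658 = 1917.6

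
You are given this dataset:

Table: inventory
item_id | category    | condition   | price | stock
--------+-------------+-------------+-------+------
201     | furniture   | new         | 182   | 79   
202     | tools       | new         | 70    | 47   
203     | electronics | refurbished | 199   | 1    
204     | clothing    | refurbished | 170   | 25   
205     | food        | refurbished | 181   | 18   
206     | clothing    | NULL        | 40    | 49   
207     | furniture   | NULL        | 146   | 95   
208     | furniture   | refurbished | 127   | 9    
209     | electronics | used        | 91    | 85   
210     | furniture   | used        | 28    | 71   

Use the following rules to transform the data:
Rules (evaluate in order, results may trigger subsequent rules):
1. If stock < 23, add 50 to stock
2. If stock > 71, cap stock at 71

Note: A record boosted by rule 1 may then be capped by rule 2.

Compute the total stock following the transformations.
583

Step 1: Apply rule 1 to records with stock < 23
  - 3 records get bonus of 50
  - Of these, 0 records then exceed 71 and get capped
Step 2: Apply rule 2 to records with stock > 71
  - 3 records (original) are capped
Step 3: Calculate final sum = 583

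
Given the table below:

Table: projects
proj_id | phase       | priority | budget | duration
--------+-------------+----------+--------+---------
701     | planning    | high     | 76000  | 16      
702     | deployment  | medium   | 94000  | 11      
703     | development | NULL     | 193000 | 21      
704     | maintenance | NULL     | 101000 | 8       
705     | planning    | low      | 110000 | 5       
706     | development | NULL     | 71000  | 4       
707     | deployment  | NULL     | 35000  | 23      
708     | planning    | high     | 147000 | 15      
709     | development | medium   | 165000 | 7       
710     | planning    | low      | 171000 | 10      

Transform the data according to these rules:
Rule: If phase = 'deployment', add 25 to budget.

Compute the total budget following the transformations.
1163050

Step 1: Count records where phase = 'deployment': 2
Step 2: Total bonus added: 2 × 25 = 50
Step 3: Original sum of budget: 1163000
Step 4: Final sum = 1163000 + 50 = 1163050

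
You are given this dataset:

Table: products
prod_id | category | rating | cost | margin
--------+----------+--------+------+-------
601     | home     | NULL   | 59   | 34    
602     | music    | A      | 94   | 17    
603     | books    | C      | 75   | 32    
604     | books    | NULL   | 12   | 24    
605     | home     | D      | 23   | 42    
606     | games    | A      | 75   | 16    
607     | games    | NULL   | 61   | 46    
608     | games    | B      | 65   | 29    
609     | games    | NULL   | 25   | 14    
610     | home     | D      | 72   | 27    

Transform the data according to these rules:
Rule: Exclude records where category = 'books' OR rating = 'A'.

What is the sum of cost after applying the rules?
305

Step 1: Find records where category = 'books' OR rating = 'A'
Step 2: 4 records match, summing to 256
Step 3: Original sum: 561
Step 4: Remaining sum = 561 - 256 = 305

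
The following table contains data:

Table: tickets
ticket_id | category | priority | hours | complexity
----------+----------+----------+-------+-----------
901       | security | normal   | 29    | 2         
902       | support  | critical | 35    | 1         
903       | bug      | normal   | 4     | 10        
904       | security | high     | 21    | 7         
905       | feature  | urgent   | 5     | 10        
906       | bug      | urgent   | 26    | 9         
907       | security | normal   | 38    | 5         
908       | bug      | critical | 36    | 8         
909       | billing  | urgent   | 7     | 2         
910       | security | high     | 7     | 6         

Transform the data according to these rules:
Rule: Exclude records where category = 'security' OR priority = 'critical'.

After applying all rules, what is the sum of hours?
42

Step 1: Find records where category = 'security' OR priority = 'critical'
Step 2: 6 records match, summing to 166
Step 3: Original sum: 208
Step 4: Remaining sum = 208 - 166 = 42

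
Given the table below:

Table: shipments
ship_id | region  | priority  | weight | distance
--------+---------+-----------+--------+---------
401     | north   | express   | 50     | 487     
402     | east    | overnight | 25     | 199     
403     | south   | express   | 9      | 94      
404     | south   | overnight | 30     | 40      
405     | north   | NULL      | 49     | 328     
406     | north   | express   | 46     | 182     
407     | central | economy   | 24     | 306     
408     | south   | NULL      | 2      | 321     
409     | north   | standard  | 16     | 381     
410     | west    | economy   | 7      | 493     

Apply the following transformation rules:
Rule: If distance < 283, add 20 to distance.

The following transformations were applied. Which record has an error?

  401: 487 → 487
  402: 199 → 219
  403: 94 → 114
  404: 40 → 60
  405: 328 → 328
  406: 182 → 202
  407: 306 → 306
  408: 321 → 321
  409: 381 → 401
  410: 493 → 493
Record 409 has an error. The correct transformed value should be 381, not 401.

Step 1: Check each record against the rule
Step 2: Record 409 has distance = 381
Step 3: Since 381 >= 283, the bonus should not have been applied
Step 4: Correct value = 381, but claimed value = 401
Conclusion: Record 409 has the error.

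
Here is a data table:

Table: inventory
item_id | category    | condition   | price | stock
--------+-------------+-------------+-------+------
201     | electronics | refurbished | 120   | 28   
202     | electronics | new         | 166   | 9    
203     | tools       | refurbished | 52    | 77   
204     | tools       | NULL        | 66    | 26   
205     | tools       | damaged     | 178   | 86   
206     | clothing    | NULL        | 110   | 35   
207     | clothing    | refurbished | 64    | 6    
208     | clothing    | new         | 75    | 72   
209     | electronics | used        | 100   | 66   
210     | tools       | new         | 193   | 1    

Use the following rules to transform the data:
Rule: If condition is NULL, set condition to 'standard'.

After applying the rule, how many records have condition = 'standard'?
2

Step 1: Count records where condition IS NULL
Step 2: Found 2 records with NULL condition
Step 3: These records will have condition set to 'standard'
Step 4: Records already having condition = 'standard': 0
Step 5: Answer: 2 + 0 = 2 records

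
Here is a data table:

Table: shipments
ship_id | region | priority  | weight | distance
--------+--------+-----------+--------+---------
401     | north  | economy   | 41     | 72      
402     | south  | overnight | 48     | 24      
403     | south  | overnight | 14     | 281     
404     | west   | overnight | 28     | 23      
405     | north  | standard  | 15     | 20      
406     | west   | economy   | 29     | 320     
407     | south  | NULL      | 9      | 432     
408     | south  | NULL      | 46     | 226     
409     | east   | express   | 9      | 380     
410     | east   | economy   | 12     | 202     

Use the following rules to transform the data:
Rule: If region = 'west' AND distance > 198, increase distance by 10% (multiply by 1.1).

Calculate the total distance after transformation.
2012.0

Step 1: Find records where region = 'west' AND distance > 198
Step 2: 1 records match, summing to 320
Step 3: After multiplier: 320 × 1.1 = 352.0
Step 4: Unaffected records sum: 1660
Step 5: Final sum = 352.0 + 1660 = 2012.0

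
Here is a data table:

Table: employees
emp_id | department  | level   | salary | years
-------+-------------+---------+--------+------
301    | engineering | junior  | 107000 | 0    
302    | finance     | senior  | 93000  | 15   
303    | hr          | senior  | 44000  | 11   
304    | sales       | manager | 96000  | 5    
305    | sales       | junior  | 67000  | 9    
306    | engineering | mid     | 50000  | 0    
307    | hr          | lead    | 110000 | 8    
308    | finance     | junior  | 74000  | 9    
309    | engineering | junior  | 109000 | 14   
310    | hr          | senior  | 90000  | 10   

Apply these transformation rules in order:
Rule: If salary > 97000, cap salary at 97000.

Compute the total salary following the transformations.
805000

Step 1: 3 records have salary > 97000
Step 2: These records originally summed to 326000
Step 3: After capping: 3 × 97000 = 291000
Step 4: Unaffected records sum: 514000
Step 5: Final sum = 291000 + 514000 = 805000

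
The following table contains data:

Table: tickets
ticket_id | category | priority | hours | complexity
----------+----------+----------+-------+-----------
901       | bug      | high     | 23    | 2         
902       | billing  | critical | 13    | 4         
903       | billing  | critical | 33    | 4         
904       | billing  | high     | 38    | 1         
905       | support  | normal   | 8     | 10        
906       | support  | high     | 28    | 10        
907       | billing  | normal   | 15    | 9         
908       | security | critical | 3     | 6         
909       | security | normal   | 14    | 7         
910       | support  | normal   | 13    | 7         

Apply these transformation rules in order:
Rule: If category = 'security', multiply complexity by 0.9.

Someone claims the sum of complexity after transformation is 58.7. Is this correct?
Yes, the result is correct.

Step 1: Calculate the correct sum after transformation
Step 2: Apply multiplier 0.9 to records where category = 'security'
Step 3: Correct result = 58.7
Step 4: Claimed result = 58.7
Step 5: 58.7 = 58.7 ✓
Conclusion: The claimed result is correct.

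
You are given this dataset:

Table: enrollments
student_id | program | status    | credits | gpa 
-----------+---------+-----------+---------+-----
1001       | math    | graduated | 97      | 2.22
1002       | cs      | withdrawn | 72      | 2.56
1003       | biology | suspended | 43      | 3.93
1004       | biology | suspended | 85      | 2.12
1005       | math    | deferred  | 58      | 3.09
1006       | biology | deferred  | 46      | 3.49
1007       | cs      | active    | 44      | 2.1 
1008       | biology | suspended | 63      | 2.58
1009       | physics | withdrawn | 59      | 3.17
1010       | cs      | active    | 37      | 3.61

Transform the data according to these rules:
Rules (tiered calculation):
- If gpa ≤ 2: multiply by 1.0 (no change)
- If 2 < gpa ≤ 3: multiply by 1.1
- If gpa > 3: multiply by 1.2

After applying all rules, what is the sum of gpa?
33.49

Step 1: Tier 1 (gpa ≤ 2): 0 records, sum = 0 × 1.0 = 0.0
Step 2: Tier 2 (2 < gpa ≤ 3): 5 records, sum = 11.58 × 1.1 = 12.74
Step 3: Tier 3 (gpa > 3): 5 records, sum = 17.29 × 1.2 = 20.75
Step 4: Final sum = 0.0 + 12.74 + 20.75 = 33.49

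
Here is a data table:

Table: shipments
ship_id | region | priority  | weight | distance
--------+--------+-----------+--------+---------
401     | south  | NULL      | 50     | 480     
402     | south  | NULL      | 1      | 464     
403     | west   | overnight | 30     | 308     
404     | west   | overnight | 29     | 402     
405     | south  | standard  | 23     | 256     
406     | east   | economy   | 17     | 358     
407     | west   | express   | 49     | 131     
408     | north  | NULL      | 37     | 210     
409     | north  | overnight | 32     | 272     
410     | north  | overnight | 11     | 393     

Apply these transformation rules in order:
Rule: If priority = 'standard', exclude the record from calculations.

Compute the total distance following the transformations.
3018

Step 1: Identify records where priority = 'standard'
Step 2: The excluded records sum to 256
Step 3: Original total distance = 3274
Step 4: Remaining total = 3274 - 256 = 3018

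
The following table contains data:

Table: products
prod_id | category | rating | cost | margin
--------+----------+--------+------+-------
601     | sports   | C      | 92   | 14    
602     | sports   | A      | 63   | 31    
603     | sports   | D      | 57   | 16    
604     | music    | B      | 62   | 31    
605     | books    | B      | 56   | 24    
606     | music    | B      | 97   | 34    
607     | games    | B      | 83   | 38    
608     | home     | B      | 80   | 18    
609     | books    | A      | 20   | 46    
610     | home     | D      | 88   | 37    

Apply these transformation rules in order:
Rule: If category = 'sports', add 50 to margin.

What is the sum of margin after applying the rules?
439

Step 1: Count records where category = 'sports': 3
Step 2: Total bonus added: 3 × 50 = 150
Step 3: Original sum of margin: 289
Step 4: Final sum = 289 + 150 = 439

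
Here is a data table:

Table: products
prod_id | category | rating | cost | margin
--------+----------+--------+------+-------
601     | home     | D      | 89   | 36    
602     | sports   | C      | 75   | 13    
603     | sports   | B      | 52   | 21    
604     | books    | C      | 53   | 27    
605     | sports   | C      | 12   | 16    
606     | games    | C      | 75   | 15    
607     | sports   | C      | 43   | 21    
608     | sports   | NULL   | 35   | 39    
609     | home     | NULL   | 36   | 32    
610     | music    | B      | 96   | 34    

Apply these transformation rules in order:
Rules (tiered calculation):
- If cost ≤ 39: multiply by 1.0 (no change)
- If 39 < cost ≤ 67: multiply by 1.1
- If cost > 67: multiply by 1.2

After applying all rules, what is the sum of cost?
647.8

Step 1: Tier 1 (cost ≤ 39): 3 records, sum = 83 × 1.0 = 83.0
Step 2: Tier 2 (39 < cost ≤ 67): 3 records, sum = 148 × 1.1 = 162.8
Step 3: Tier 3 (cost > 67): 4 records, sum = 335 × 1.2 = 402.0
Step 4: Final sum = 83.0 + 162.8 + 402.0 = 647.8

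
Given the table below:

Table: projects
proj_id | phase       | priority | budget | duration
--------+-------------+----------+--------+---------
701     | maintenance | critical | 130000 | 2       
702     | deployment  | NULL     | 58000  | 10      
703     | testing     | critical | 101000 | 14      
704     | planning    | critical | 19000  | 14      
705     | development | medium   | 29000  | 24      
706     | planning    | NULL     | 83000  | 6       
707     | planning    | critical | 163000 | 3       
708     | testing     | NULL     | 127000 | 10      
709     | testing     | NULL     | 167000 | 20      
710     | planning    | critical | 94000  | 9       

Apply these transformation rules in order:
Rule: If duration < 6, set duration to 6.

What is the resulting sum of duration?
119

Step 1: 2 records have duration < 6
Step 2: These records originally summed to 5
Step 3: After setting to minimum: 2 × 6 = 12
Step 4: Unaffected records sum: 107
Step 5: Final sum = 12 + 107 = 119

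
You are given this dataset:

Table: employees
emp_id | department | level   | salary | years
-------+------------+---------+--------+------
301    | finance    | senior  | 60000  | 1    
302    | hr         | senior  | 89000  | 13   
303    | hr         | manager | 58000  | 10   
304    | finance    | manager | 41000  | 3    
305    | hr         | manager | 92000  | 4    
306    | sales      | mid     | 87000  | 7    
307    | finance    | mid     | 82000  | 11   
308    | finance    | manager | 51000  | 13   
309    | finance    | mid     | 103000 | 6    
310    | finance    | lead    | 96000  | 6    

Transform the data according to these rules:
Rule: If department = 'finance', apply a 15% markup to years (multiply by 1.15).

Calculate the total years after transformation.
80.0

Step 1: Records with department = 'finance' have total years = 40
Step 2: Apply multiplier: 40 × 1.15 = 46.0
Step 3: Other records total: 34
Step 4: Final sum = 46.0 + 34 = 80.0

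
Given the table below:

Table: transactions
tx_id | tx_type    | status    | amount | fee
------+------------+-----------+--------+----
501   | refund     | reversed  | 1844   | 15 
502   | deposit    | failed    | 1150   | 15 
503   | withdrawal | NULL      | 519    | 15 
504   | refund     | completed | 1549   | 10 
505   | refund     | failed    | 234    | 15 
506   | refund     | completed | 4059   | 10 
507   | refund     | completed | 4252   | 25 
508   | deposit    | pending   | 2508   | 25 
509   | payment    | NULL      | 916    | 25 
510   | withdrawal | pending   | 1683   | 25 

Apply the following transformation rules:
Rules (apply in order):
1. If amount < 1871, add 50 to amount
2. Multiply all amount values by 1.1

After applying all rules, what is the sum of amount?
20970.4

Step 1: Apply Rule 1 - Add 50 to records with amount < 1871
  - 7 records affected: 7895 + (7 × 50) = 8245
  - Unaffected records: 10819
  - Sum after Rule 1: 19064
Step 2: Apply Rule 2 - Multiply all by 1.1
  - 19064 × 1.1 = 20970.4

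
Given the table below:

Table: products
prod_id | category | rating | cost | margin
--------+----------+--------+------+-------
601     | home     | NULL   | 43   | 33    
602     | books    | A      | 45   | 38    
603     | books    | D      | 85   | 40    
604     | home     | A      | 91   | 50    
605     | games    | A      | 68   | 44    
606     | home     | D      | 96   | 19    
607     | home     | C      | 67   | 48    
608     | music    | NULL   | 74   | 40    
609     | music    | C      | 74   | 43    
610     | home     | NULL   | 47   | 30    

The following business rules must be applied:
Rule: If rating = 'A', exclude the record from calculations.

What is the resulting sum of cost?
486

Step 1: Identify records where rating = 'A'
Step 2: The excluded records sum to 204
Step 3: Original total cost = 690
Step 4: Remaining total = 690 - 204 = 486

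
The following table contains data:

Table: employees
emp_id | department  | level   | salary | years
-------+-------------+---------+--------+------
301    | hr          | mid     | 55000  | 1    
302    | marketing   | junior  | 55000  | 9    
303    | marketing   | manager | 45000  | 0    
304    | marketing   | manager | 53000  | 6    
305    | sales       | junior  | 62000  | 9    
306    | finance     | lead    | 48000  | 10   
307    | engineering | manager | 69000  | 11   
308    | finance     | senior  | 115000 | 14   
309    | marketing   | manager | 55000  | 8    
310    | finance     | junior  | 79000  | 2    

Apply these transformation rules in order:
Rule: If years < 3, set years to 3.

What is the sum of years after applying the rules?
76

Step 1: 3 records have years < 3
Step 2: These records originally summed to 3
Step 3: After setting to minimum: 3 × 3 = 9
Step 4: Unaffected records sum: 67
Step 5: Final sum = 9 + 67 = 76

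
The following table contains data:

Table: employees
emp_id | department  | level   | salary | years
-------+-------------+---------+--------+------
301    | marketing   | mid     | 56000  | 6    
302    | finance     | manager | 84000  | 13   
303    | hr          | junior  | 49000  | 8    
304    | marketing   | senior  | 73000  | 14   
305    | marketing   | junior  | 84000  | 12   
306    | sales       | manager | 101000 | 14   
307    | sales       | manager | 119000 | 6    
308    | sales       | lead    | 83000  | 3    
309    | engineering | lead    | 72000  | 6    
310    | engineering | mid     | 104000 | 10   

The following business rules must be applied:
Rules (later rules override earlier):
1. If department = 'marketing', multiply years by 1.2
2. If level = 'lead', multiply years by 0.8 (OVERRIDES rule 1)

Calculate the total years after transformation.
96.6

Step 1: Rule 2 takes priority for records with level = 'lead'
  - 2 records: 9 × 0.8 = 7.2
Step 2: Rule 1 applies to remaining records with department = 'marketing'
  - 3 records: 32 × 1.2 = 38.4
Step 3: Other records unchanged: 51
Step 4: Final sum = 7.2 + 38.4 + 51 = 96.6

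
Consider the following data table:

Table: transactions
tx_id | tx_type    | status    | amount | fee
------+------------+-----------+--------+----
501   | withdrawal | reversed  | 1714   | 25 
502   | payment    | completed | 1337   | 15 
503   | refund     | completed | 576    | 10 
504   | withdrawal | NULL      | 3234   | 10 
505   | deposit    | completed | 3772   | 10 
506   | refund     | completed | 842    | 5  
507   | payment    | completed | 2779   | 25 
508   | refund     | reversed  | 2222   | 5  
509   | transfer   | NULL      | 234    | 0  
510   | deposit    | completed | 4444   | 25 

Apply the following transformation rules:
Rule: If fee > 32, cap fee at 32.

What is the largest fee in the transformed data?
25

Step 1: Original maximum fee = 25
Step 2: Check cap of 32 against maximum
Step 3: No records exceed the cap (max 25 <= cap 32), so no capping applies
Step 4: Maximum after transformation = 25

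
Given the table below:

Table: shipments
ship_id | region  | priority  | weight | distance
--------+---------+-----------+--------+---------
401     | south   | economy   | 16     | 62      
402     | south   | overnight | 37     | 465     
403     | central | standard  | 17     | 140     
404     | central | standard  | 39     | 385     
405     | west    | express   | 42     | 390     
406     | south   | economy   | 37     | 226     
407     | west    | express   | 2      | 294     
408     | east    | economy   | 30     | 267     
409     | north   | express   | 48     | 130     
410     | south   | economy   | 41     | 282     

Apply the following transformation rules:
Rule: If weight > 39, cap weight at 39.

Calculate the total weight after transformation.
295

Step 1: 3 records have weight > 39
Step 2: These records originally summed to 131
Step 3: After capping: 3 × 39 = 117
Step 4: Unaffected records sum: 178
Step 5: Final sum = 117 + 178 = 295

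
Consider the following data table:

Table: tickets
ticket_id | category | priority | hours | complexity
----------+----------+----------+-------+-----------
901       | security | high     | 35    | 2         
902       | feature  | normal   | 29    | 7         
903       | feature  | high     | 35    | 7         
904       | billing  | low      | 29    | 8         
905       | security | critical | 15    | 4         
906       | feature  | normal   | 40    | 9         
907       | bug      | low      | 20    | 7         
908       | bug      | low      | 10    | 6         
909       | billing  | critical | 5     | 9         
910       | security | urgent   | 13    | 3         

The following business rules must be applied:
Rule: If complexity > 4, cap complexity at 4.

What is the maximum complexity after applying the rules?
4

Step 1: Original maximum complexity = 9
Step 2: Apply cap at 4
Step 3: 7 records had complexity > 4 and were capped
Step 4: Maximum after transformation = 4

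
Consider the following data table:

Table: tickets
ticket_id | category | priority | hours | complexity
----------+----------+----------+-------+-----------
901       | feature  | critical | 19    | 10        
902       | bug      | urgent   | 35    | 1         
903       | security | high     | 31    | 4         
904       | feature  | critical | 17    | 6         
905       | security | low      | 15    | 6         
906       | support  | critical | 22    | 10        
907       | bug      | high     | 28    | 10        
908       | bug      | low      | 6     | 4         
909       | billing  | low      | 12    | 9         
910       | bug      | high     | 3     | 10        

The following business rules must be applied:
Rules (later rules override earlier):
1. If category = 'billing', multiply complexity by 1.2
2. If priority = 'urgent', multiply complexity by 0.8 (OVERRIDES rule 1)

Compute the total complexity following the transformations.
71.6

Step 1: Rule 2 takes priority for records with priority = 'urgent'
  - 1 records: 1 × 0.8 = 0.8
Step 2: Rule 1 applies to remaining records with category = 'billing'
  - 1 records: 9 × 1.2 = 10.8
Step 3: Other records unchanged: 60
Step 4: Final sum = 0.8 + 10.8 + 60 = 71.6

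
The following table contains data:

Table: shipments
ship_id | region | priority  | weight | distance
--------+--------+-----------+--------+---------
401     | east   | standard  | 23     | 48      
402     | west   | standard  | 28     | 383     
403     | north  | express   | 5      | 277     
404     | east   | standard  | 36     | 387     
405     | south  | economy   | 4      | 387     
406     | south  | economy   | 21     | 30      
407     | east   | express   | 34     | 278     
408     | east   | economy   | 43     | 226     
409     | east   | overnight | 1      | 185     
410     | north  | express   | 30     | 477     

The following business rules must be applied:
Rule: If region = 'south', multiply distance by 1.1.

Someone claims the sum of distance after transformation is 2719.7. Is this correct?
Yes, the result is correct.

Step 1: Calculate the correct sum after transformation
Step 2: Apply multiplier 1.1 to records where region = 'south'
Step 3: Correct result = 2719.7
Step 4: Claimed result = 2719.7
Step 5: 2719.7 = 2719.7 ✓
Conclusion: The claimed result is correct.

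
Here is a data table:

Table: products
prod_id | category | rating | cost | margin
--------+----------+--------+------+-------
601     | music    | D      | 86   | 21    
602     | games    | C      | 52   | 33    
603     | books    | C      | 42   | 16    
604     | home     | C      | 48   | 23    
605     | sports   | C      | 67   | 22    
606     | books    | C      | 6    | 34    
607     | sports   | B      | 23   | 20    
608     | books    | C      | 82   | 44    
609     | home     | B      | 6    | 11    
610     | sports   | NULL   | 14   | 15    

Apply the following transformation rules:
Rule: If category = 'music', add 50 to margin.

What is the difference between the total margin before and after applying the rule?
50

Step 1: Original sum of margin = 239
Step 2: 1 records have category = 'music'
Step 3: Each affected record changes by 50
Step 4: Total change = 1 × 50 = 50
Step 5: New sum = 239 + 50 = 289
Step 6: Difference = |289 - 239| = 50
        (Sum increased by 50)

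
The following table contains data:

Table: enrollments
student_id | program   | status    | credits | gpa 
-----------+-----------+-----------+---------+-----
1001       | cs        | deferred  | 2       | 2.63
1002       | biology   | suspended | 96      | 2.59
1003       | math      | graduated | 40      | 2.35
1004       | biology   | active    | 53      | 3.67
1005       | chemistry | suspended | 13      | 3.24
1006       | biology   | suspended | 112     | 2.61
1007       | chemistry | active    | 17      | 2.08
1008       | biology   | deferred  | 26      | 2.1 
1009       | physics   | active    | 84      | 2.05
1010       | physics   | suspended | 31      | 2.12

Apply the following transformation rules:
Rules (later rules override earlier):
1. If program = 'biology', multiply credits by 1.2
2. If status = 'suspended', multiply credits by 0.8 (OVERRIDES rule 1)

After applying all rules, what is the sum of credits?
439.4

Step 1: Rule 2 takes priority for records with status = 'suspended'
  - 4 records: 252 × 0.8 = 201.6
Step 2: Rule 1 applies to remaining records with program = 'biology'
  - 2 records: 79 × 1.2 = 94.8
Step 3: Other records unchanged: 143
Step 4: Final sum = 201.6 + 94.8 + 143 = 439.4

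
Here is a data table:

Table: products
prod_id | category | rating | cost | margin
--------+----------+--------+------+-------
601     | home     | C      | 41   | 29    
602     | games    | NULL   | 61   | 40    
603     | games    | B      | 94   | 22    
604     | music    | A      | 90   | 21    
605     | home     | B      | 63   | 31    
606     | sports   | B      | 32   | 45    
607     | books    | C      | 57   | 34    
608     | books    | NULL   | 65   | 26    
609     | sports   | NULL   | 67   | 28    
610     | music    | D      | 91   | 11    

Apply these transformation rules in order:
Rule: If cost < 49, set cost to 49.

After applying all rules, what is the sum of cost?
686

Step 1: 2 records have cost < 49
Step 2: These records originally summed to 73
Step 3: After setting to minimum: 2 × 49 = 98
Step 4: Unaffected records sum: 588
Step 5: Final sum = 98 + 588 = 686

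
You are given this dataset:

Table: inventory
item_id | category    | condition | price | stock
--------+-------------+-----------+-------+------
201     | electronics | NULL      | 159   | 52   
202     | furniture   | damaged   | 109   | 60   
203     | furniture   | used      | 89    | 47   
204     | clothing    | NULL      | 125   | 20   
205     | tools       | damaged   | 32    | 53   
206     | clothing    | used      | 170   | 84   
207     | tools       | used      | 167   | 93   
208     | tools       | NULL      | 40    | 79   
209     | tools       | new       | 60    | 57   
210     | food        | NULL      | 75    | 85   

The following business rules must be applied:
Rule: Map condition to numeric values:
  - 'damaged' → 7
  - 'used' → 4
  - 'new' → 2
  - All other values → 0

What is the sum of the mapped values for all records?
28

Step 1: Apply mapping to each record
Step 2: Count by status:
  'damaged': 2 records × 7 = 14
  'used': 3 records × 4 = 12
  'new': 1 records × 2 = 2
Step 3: Sum all mapped values = 28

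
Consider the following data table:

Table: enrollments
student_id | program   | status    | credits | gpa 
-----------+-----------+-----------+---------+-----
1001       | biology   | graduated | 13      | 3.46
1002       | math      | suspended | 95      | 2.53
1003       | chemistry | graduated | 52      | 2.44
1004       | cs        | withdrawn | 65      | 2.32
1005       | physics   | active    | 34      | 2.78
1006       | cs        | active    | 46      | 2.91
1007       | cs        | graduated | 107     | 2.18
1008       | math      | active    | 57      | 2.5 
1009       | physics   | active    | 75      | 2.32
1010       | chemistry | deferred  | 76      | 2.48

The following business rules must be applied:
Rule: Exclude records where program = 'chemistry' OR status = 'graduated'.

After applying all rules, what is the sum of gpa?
15.36

Step 1: Find records where program = 'chemistry' OR status = 'graduated'
Step 2: 4 records match, summing to 10.56
Step 3: Original sum: 25.92
Step 4: Remaining sum = 25.92 - 10.56 = 15.36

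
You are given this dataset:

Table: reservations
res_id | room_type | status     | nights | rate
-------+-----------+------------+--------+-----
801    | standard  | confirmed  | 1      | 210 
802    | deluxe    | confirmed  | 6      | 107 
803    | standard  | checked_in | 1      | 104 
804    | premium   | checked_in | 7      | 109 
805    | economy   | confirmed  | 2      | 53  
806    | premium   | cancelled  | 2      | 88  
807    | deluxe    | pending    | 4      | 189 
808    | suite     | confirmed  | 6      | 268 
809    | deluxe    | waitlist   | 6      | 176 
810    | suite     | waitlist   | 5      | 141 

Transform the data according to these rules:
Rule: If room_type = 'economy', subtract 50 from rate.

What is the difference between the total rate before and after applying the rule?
50

Step 1: Original sum of rate = 1445
Step 2: 1 records have room_type = 'economy'
Step 3: Each affected record changes by -50
Step 4: Total change = 1 × -50 = -50
Step 5: New sum = 1445 + -50 = 1395
Step 6: Difference = |1395 - 1445| = 50
        (Sum decreased by 50)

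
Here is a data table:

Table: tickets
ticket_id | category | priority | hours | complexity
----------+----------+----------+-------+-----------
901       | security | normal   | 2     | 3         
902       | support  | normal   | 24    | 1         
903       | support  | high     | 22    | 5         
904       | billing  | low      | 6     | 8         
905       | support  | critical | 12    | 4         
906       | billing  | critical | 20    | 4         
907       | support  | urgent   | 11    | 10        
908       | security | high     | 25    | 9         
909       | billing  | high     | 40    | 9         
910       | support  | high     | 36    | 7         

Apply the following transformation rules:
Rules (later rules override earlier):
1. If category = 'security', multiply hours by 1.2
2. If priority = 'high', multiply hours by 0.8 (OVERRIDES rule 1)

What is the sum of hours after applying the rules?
173.8

Step 1: Rule 2 takes priority for records with priority = 'high'
  - 4 records: 123 × 0.8 = 98.4
Step 2: Rule 1 applies to remaining records with category = 'security'
  - 1 records: 2 × 1.2 = 2.4
Step 3: Other records unchanged: 73
Step 4: Final sum = 98.4 + 2.4 + 73 = 173.8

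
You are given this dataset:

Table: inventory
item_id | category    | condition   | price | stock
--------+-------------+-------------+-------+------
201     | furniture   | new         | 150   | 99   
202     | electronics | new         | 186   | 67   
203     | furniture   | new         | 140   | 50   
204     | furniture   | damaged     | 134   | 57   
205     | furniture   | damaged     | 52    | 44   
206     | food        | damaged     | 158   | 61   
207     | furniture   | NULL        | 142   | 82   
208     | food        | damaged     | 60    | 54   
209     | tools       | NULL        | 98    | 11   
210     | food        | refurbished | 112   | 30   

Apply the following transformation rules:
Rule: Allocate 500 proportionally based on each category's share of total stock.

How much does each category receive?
electronics: 60.36, food: 130.63, furniture: 299.1, tools: 9.91

Step 1: Calculate total stock = 555
Step 2: Calculate each category's proportion:
  electronics: 67/555 = 12.07% → 60.36
  food: 145/555 = 26.13% → 130.63
  furniture: 332/555 = 59.82% → 299.1
  tools: 11/555 = 1.98% → 9.91
Step 3: Verify: sum of allocations ≈ 500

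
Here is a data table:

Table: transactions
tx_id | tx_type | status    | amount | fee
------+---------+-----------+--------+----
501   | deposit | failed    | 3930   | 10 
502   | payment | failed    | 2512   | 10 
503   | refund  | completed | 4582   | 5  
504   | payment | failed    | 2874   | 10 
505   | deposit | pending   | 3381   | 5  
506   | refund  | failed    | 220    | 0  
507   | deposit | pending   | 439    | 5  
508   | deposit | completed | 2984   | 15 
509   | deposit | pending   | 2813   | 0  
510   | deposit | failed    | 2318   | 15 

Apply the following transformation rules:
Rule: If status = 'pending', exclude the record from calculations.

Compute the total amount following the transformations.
19420

Step 1: Identify records where status = 'pending'
Step 2: The excluded records sum to 6633
Step 3: Original total amount = 26053
Step 4: Remaining total = 26053 - 6633 = 19420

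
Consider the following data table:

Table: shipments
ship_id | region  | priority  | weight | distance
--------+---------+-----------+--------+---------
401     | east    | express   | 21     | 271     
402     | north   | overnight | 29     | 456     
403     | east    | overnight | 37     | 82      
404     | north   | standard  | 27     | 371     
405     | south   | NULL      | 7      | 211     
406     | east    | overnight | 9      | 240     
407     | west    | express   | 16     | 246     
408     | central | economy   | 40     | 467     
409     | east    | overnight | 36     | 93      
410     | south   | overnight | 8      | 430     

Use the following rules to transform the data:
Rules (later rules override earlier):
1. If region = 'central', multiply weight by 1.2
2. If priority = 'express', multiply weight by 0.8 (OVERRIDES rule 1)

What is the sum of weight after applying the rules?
230.6

Step 1: Rule 2 takes priority for records with priority = 'express'
  - 2 records: 37 × 0.8 = 29.6
Step 2: Rule 1 applies to remaining records with region = 'central'
  - 1 records: 40 × 1.2 = 48.0
Step 3: Other records unchanged: 153
Step 4: Final sum = 29.6 + 48.0 + 153 = 230.6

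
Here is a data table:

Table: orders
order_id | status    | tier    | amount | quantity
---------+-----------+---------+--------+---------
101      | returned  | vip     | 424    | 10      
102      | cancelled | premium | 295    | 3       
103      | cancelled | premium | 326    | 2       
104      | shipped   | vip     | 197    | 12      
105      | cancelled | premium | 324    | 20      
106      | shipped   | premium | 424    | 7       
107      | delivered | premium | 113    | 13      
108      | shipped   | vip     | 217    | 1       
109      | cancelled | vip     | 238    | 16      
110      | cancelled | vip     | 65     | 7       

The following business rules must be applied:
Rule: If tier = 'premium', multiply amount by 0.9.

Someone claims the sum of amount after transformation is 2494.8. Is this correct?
No, the correct result is 2474.8.

Step 1: Calculate the correct sum after transformation
Step 2: Apply multiplier 0.9 to records where tier = 'premium'
Step 3: Correct result = 2474.8
Step 4: Claimed result = 2494.8
Step 5: 2474.8 ≠ 2494.8
Conclusion: The claimed result is incorrect. The correct answer is 2474.8.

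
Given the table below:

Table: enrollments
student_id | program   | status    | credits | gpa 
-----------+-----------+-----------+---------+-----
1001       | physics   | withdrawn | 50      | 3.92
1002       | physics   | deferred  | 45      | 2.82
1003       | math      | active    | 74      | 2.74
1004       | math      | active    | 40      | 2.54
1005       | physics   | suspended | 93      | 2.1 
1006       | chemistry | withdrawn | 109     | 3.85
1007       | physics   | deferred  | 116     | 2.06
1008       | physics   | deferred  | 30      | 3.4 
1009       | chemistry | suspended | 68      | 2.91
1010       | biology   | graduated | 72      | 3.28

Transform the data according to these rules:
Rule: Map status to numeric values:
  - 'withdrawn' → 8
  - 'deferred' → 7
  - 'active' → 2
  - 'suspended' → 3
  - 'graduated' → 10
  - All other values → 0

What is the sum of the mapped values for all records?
57

Step 1: Apply mapping to each record
Step 2: Count by status:
  'withdrawn': 2 records × 8 = 16
  'deferred': 3 records × 7 = 21
  'active': 2 records × 2 = 4
  'suspended': 2 records × 3 = 6
  'graduated': 1 records × 10 = 10
Step 3: Sum all mapped values = 57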